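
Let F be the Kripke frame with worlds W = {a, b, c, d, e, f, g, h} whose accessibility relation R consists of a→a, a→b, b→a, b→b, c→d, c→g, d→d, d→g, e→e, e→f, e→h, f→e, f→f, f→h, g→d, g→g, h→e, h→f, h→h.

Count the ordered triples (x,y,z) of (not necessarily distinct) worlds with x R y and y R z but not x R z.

R is transitive; there are no such tuples.

0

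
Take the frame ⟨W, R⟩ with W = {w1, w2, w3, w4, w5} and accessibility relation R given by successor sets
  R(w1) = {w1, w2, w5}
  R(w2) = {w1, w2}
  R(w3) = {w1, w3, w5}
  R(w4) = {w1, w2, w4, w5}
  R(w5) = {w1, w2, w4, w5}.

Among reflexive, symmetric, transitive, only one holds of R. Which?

Reflexive: yes — every world is R-related to itself.
Symmetric: no — w3 R w1 but not w1 R w3.
Transitive: no — w1 R w5 and w5 R w4, but not w1 R w4.
Only reflexive holds.

reflexive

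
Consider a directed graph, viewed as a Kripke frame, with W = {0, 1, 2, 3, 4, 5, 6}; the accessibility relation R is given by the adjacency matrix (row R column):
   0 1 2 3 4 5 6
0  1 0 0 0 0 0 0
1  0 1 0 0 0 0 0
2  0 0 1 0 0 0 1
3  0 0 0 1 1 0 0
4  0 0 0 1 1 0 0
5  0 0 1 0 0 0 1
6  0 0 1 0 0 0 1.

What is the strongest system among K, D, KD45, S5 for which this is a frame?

Serial (axiom D): yes — every world has a successor (e.g. 0 R 0).
Euclidean (axiom 5): yes — any two successors of a common world are R-related.
Transitive (axiom 4): yes — every two-step R-path is closed by a direct edge.
Reflexive (axiom T): no — 5 is not related to itself.
So F validates K, D, KD45; S5 would additionally require R to be reflexive. The strongest is KD45.

KD45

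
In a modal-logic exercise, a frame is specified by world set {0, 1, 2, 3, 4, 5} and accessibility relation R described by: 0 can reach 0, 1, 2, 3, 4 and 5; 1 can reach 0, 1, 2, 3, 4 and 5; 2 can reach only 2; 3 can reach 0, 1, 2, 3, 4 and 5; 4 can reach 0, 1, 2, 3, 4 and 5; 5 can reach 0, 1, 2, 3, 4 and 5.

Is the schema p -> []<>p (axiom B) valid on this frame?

No

By correspondence theory, B is valid on a frame iff R is symmetric.
Symmetric: no — 0 R 2 but not 2 R 0.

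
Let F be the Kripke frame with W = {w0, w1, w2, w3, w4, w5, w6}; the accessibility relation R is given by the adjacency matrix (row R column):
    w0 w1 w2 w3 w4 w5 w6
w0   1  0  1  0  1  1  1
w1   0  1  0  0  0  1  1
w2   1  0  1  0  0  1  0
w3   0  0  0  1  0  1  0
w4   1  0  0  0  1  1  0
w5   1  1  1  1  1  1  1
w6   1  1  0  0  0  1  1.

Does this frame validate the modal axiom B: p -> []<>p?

By correspondence theory, B is valid on a frame iff R is symmetric.
Symmetric: yes — every pair in R has its reverse in R.

Yes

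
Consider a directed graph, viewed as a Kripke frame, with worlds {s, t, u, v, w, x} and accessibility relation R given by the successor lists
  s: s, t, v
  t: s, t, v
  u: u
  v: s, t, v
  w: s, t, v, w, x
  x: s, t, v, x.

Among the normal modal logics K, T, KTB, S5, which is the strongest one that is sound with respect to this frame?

Reflexive (axiom T): yes — every world is R-related to itself.
Symmetric (axiom B): no — w R s but not s R w.
Euclidean (axiom 5): no — w R s and w R x, but not s R x.
So F validates K, T; KTB would additionally require R to be symmetric. The strongest is T.

T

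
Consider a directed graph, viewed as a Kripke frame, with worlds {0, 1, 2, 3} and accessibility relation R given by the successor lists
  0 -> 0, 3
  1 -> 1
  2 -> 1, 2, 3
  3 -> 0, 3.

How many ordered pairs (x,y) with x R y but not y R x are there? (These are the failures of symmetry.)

2

Enumerating: (2,1), (2,3).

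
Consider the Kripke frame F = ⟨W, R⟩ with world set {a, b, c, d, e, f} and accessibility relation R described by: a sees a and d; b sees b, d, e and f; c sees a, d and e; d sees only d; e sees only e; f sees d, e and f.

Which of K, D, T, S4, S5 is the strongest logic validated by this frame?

Serial (axiom D): yes — every world has a successor (e.g. a R a).
Reflexive (axiom T): no — c is not related to itself.
Transitive (axiom 4): yes — every two-step R-path is closed by a direct edge.
Euclidean (axiom 5): no — b R d and b R e, but not d R e.
So F validates K, D; T would additionally require R to be reflexive. The strongest is D.

D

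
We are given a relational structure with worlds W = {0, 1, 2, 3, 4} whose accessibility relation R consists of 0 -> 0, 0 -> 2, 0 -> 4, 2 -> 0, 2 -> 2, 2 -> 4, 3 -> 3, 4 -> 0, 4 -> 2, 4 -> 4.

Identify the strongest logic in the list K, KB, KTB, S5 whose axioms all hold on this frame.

Symmetric (axiom B): yes — every pair in R has its reverse in R.
Reflexive (axiom T): no — 1 is not related to itself.
Euclidean (axiom 5): yes — any two successors of a common world are R-related.
So F validates K, KB; KTB would additionally require R to be reflexive. The strongest is KB.

KB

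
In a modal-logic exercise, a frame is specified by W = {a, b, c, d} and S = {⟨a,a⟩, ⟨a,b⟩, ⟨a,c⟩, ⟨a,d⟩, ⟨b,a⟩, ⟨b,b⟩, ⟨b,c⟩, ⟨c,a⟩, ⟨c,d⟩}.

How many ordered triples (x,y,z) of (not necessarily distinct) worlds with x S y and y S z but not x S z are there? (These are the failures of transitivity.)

4

Enumerating: (b,a,d), (b,c,d), (c,a,b), (c,a,c).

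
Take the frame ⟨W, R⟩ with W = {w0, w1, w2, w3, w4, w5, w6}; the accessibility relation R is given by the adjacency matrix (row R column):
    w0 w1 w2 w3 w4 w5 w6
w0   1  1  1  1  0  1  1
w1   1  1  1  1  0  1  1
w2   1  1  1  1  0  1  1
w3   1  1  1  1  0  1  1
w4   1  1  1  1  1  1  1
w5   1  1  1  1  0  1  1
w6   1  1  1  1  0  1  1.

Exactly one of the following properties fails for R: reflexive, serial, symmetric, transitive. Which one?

Reflexive: yes — every world is R-related to itself.
Serial: yes — every world has a successor (e.g. w0 R w0).
Symmetric: no — w4 R w0 but not w0 R w4.
Transitive: yes — every two-step R-path is closed by a direct edge.
Only symmetric fails.

symmetric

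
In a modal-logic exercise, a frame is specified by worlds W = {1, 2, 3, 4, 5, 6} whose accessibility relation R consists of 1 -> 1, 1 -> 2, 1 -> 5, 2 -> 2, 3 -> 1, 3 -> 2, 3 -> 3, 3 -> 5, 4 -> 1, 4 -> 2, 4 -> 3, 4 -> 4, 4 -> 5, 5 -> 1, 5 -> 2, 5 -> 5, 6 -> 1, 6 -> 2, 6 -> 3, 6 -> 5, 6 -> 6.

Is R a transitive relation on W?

Yes

Transitive: yes — every two-step R-path is closed by a direct edge.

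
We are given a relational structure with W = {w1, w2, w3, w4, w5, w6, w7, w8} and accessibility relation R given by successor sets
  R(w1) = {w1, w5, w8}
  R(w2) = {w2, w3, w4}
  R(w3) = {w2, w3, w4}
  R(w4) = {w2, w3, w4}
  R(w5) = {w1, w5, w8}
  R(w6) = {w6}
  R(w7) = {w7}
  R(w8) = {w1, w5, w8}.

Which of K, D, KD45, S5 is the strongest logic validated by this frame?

S5

Serial (axiom D): yes — every world has a successor (e.g. w1 R w1).
Euclidean (axiom 5): yes — any two successors of a common world are R-related.
Transitive (axiom 4): yes — every two-step R-path is closed by a direct edge.
Reflexive (axiom T): yes — every world is R-related to itself.
So F validates K, D, KD45, S5. The strongest is S5.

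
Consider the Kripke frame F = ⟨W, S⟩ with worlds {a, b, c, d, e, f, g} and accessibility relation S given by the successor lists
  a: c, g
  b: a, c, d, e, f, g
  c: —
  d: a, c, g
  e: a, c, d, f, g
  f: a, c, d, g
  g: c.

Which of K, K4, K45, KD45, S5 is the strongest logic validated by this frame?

K4

Transitive (axiom 4): yes — every two-step S-path is closed by a direct edge.
Euclidean (axiom 5): no — a S c and a S g, but not c S g.
Serial (axiom D): no — c has no S-successor.
Reflexive (axiom T): no — a is not related to itself.
So F validates K, K4; K45 would additionally require S to be Euclidean. The strongest is K4.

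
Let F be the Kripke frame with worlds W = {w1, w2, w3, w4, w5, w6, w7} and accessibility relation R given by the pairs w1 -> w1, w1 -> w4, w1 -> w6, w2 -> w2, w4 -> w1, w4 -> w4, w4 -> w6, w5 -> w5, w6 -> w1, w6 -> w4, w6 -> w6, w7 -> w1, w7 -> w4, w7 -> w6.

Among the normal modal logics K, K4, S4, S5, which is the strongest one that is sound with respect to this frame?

K4

Transitive (axiom 4): yes — every two-step R-path is closed by a direct edge.
Reflexive (axiom T): no — w3 is not related to itself.
Euclidean (axiom 5): yes — any two successors of a common world are R-related.
So F validates K, K4; S4 would additionally require R to be reflexive. The strongest is K4.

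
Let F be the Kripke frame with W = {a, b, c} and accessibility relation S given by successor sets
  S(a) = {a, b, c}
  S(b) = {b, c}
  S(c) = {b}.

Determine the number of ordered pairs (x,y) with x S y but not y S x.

Enumerating: (a,b), (a,c).

2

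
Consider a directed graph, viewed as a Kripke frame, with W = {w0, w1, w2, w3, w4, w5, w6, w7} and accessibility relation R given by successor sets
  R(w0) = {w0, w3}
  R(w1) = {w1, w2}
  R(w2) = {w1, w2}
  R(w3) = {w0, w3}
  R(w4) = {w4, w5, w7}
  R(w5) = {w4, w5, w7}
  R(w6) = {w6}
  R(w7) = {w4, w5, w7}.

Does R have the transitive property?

Yes

Transitive: yes — every two-step R-path is closed by a direct edge.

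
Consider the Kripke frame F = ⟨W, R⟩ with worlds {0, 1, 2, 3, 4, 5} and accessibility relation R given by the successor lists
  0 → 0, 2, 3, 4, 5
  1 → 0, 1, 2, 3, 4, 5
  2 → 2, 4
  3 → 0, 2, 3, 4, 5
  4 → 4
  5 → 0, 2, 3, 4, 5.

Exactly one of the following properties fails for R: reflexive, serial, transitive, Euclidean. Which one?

Euclidean

Reflexive: yes — every world is R-related to itself.
Serial: yes — every world has a successor (e.g. 0 R 0).
Transitive: yes — every two-step R-path is closed by a direct edge.
Euclidean: no — 0 R 2 and 0 R 3, but not 2 R 3.
Only Euclidean fails.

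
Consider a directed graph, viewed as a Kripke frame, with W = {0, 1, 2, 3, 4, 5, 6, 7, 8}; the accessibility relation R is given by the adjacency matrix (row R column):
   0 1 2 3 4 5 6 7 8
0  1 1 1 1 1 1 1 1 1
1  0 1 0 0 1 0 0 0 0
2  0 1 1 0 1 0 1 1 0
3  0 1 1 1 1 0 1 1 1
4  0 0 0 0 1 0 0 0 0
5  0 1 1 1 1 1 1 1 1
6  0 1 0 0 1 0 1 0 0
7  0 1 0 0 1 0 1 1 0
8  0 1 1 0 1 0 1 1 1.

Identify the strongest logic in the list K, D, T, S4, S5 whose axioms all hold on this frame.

S4

Serial (axiom D): yes — every world has a successor (e.g. 0 R 0).
Reflexive (axiom T): yes — every world is R-related to itself.
Transitive (axiom 4): yes — every two-step R-path is closed by a direct edge.
Euclidean (axiom 5): no — 0 R 1 and 0 R 2, but not 1 R 2.
So F validates K, D, T, S4; S5 would additionally require R to be Euclidean. The strongest is S4.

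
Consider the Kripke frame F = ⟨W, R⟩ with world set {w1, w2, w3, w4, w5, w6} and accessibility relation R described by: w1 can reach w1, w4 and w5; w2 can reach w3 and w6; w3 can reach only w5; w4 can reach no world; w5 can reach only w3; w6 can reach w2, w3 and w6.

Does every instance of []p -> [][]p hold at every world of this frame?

No

The schema 4 characterises exactly the transitive frames.
Transitive: no — w1 R w5 and w5 R w3, but not w1 R w3.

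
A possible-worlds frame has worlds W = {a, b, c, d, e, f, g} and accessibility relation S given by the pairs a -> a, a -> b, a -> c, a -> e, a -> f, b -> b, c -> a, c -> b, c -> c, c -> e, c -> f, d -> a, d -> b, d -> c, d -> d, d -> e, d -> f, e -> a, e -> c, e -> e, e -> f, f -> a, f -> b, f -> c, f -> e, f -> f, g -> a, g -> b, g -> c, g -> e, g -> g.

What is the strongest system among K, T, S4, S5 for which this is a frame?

Reflexive (axiom T): yes — every world is S-related to itself.
Transitive (axiom 4): no — e S a and a S b, but not e S b.
Euclidean (axiom 5): no — a S b and a S c, but not b S c.
So F validates K, T; S4 would additionally require S to be transitive. The strongest is T.

T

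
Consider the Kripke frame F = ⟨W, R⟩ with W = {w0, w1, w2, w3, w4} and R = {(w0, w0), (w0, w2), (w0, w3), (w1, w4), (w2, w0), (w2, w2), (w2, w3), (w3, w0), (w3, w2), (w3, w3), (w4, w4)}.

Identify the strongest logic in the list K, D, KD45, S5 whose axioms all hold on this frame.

Serial (axiom D): yes — every world has a successor (e.g. w0 R w0).
Euclidean (axiom 5): yes — any two successors of a common world are R-related.
Transitive (axiom 4): yes — every two-step R-path is closed by a direct edge.
Reflexive (axiom T): no — w1 is not related to itself.
So F validates K, D, KD45; S5 would additionally require R to be reflexive. The strongest is KD45.

KD45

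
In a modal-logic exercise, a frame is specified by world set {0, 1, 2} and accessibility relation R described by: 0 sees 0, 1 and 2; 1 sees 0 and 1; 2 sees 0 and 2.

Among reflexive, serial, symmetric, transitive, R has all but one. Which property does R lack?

Reflexive: yes — every world is R-related to itself.
Serial: yes — every world has a successor (e.g. 0 R 0).
Symmetric: yes — every pair in R has its reverse in R.
Transitive: no — 1 R 0 and 0 R 2, but not 1 R 2.
Only transitive fails.

transitive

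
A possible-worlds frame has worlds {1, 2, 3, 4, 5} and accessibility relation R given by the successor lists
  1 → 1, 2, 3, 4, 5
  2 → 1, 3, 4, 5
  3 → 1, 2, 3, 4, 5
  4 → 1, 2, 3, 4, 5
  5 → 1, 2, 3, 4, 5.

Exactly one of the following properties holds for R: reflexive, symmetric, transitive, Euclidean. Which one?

symmetric

Reflexive: no — 2 is not related to itself.
Symmetric: yes — every pair in R has its reverse in R.
Transitive: no — 2 R 1 and 1 R 2, but not 2 R 2.
Euclidean: no — 1 R 2 and 1 R 2, but not 2 R 2.
Only symmetric holds.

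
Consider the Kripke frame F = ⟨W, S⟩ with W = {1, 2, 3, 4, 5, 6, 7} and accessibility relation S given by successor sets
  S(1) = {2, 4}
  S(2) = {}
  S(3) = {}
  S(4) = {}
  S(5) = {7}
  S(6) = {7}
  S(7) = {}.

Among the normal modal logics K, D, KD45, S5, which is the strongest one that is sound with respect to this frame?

K

Serial (axiom D): no — 2 has no S-successor.
Euclidean (axiom 5): no — 1 S 2 and 1 S 4, but not 2 S 4.
Transitive (axiom 4): yes — every two-step S-path is closed by a direct edge.
Reflexive (axiom T): no — 1 is not related to itself.
So F validates K; D would additionally require S to be serial. The strongest is K.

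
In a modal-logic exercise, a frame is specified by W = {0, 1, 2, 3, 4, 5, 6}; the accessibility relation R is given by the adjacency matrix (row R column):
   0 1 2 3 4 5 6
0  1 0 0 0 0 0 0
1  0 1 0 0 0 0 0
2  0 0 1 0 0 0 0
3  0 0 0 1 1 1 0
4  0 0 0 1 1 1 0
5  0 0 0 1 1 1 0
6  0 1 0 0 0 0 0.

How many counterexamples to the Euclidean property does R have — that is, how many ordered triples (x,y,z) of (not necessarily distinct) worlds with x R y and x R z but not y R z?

0

R is Euclidean; there are no such tuples.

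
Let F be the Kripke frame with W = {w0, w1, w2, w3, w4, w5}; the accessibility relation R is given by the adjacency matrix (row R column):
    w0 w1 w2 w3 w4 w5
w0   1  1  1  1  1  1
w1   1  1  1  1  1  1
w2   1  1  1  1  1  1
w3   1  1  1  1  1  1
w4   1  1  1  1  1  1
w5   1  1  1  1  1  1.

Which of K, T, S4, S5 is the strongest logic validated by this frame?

S5

Reflexive (axiom T): yes — every world is R-related to itself.
Transitive (axiom 4): yes — every two-step R-path is closed by a direct edge.
Euclidean (axiom 5): yes — any two successors of a common world are R-related.
So F validates K, T, S4, S5. The strongest is S5.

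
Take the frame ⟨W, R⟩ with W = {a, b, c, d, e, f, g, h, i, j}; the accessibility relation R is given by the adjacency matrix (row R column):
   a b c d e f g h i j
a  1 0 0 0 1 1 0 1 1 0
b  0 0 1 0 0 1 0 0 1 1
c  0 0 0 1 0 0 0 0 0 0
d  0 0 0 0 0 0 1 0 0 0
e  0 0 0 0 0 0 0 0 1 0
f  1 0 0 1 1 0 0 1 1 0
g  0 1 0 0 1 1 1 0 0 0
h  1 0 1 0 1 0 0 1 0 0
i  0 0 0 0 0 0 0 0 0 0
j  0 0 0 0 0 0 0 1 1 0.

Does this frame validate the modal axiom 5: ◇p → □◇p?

Axiom 5 corresponds to the accessibility relation being Euclidean.
Euclidean: no — a R e and a R f, but not e R f.

No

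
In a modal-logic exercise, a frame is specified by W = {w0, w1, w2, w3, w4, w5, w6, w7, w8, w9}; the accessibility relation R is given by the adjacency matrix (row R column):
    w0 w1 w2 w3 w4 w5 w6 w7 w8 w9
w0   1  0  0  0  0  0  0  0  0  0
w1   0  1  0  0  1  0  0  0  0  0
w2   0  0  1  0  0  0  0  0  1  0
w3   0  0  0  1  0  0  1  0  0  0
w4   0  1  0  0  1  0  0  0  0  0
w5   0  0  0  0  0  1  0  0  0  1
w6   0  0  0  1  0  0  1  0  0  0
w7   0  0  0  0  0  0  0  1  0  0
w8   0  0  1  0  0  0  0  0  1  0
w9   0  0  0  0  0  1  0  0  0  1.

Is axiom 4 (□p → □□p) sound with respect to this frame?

Yes

By correspondence theory, 4 is valid on a frame iff R is transitive.
Transitive: yes — every two-step R-path is closed by a direct edge.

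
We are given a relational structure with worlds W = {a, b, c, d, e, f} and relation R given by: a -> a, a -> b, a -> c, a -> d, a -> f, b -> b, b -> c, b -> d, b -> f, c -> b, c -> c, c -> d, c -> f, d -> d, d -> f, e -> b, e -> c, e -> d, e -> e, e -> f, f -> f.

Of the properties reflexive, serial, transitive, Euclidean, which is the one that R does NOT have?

Euclidean

Reflexive: yes — every world is R-related to itself.
Serial: yes — every world has a successor (e.g. a R a).
Transitive: yes — every two-step R-path is closed by a direct edge.
Euclidean: no — a R d and a R b, but not d R b.
Only Euclidean fails.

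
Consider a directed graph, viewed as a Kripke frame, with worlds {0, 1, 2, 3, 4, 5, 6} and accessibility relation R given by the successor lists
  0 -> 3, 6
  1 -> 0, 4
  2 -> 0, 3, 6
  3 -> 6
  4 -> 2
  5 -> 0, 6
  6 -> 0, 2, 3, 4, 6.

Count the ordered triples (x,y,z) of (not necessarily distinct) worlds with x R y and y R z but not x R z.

Enumerating: (0,6,0), (0,6,2), (0,6,4), (1,0,3), (1,0,6), (1,4,2), (2,6,2), (2,6,4), (3,6,0), (3,6,2), (3,6,3), (3,6,4), … and 7 more.
Total: 19.

19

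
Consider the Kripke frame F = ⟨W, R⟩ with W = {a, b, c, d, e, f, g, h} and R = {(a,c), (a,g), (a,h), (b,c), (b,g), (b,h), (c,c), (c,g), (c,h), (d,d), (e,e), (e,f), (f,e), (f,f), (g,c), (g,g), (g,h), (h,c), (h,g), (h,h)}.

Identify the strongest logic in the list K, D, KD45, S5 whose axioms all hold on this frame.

KD45

Serial (axiom D): yes — every world has a successor (e.g. a R c).
Euclidean (axiom 5): yes — any two successors of a common world are R-related.
Transitive (axiom 4): yes — every two-step R-path is closed by a direct edge.
Reflexive (axiom T): no — a is not related to itself.
So F validates K, D, KD45; S5 would additionally require R to be reflexive. The strongest is KD45.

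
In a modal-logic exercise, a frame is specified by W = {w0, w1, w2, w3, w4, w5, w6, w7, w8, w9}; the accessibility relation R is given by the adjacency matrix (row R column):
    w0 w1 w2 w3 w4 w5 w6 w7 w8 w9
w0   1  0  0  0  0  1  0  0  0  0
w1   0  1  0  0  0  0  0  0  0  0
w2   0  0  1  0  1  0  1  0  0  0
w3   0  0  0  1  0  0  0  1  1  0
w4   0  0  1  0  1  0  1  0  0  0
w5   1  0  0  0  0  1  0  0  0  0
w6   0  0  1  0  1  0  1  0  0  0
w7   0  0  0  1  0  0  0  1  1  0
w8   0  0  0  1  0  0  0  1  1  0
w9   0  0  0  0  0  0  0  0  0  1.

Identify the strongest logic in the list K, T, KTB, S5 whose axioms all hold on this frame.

Reflexive (axiom T): yes — every world is R-related to itself.
Symmetric (axiom B): yes — every pair in R has its reverse in R.
Euclidean (axiom 5): yes — any two successors of a common world are R-related.
So F validates K, T, KTB, S5. The strongest is S5.

S5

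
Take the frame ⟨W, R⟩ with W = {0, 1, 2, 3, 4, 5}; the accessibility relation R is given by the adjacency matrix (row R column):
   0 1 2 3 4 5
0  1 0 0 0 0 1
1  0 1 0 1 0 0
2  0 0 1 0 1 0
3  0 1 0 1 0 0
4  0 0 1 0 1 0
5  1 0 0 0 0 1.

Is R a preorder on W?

Reflexive: yes — every world is R-related to itself.
Transitive: yes — every two-step R-path is closed by a direct edge.
So R is a preorder.

Yes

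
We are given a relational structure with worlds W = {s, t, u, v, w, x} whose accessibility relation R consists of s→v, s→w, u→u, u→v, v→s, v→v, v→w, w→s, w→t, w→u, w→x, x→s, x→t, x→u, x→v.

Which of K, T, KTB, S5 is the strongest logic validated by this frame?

Reflexive (axiom T): no — s is not related to itself.
Symmetric (axiom B): no — u R v but not v R u.
Euclidean (axiom 5): no — s R w and s R v, but not w R v.
So F validates K; T would additionally require R to be reflexive. The strongest is K.

K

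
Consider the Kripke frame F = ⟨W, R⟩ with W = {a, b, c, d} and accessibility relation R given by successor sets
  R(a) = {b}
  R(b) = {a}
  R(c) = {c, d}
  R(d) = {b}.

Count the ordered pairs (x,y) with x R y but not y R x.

2

Enumerating: (c,d), (d,b).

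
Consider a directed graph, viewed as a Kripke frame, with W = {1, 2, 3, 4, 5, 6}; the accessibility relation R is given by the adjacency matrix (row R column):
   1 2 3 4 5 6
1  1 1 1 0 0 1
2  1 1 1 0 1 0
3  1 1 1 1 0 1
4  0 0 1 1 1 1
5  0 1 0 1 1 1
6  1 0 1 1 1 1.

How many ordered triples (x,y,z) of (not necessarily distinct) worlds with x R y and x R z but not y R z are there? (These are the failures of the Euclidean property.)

24

Enumerating: (1,2,6), (1,6,2), (2,1,5), (2,3,5), (2,5,1), (2,5,3), (3,1,4), (3,2,4), (3,2,6), (3,4,1), (3,4,2), (3,6,2), … and 12 more.
Total: 24.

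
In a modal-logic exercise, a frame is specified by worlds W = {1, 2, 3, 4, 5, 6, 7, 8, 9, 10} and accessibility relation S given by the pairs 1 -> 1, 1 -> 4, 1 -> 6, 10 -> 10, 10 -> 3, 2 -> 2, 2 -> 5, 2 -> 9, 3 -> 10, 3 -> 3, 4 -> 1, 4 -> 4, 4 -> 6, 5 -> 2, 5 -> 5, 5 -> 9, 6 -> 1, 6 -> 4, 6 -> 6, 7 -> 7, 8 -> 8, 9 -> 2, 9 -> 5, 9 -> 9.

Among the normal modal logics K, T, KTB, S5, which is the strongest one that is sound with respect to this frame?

Reflexive (axiom T): yes — every world is S-related to itself.
Symmetric (axiom B): yes — every pair in S has its reverse in S.
Euclidean (axiom 5): yes — any two successors of a common world are S-related.
So F validates K, T, KTB, S5. The strongest is S5.

S5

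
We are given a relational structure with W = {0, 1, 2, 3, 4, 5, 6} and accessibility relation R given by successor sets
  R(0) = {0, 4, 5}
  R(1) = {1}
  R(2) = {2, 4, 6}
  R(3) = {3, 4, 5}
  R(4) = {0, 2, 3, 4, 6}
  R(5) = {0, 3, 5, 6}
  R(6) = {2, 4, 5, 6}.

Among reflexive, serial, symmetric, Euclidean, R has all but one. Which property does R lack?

Euclidean

Reflexive: yes — every world is R-related to itself.
Serial: yes — every world has a successor (e.g. 0 R 0).
Symmetric: yes — every pair in R has its reverse in R.
Euclidean: no — 0 R 4 and 0 R 5, but not 4 R 5.
Only Euclidean fails.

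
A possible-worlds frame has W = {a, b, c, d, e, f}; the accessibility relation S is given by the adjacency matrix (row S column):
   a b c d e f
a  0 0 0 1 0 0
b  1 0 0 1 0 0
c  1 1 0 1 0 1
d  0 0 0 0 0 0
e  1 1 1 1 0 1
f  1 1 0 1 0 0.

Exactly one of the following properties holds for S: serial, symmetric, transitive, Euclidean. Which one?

Serial: no — d has no S-successor.
Symmetric: no — a S d but not d S a.
Transitive: yes — every two-step S-path is closed by a direct edge.
Euclidean: no — b S d and b S a, but not d S a.
Only transitive holds.

transitive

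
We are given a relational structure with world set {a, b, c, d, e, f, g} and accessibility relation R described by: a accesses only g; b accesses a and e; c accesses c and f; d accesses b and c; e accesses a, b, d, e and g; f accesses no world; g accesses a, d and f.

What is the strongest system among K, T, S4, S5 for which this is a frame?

Reflexive (axiom T): no — a is not related to itself.
Transitive (axiom 4): no — a R g and g R d, but not a R d.
Euclidean (axiom 5): no — b R a and b R e, but not a R e.
So F validates K; T would additionally require R to be reflexive. The strongest is K.

K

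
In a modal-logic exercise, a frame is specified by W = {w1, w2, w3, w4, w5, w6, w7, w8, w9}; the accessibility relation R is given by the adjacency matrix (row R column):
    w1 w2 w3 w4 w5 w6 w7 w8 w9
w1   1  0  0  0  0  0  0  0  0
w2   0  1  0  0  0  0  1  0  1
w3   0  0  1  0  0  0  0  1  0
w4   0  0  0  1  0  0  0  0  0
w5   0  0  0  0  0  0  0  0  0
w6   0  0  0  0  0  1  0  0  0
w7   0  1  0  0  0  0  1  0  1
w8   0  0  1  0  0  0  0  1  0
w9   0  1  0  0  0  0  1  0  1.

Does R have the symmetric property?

Yes

Symmetric: yes — every pair in R has its reverse in R.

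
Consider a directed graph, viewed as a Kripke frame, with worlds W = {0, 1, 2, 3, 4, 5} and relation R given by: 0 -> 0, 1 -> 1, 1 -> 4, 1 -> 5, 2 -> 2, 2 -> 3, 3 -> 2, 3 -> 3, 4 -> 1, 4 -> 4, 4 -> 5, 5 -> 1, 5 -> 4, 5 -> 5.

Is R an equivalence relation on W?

Yes

Reflexive: yes — every world is R-related to itself.
Symmetric: yes — every pair in R has its reverse in R.
Transitive: yes — every two-step R-path is closed by a direct edge.
So R is an equivalence relation.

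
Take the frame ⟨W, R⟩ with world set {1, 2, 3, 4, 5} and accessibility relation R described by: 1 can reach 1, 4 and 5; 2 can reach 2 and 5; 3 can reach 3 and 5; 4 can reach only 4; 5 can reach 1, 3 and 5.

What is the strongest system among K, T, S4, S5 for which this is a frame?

T

Reflexive (axiom T): yes — every world is R-related to itself.
Transitive (axiom 4): no — 1 R 5 and 5 R 3, but not 1 R 3.
Euclidean (axiom 5): no — 1 R 4 and 1 R 5, but not 4 R 5.
So F validates K, T; S4 would additionally require R to be transitive. The strongest is T.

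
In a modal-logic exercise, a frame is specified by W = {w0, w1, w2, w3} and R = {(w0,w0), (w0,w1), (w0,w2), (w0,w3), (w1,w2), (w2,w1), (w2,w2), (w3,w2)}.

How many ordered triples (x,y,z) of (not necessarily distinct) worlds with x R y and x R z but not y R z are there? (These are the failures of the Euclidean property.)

Enumerating: (w0,w1,w0), (w0,w1,w1), (w0,w1,w3), (w0,w2,w0), (w0,w2,w3), (w0,w3,w0), (w0,w3,w1), (w0,w3,w3), (w2,w1,w1).

9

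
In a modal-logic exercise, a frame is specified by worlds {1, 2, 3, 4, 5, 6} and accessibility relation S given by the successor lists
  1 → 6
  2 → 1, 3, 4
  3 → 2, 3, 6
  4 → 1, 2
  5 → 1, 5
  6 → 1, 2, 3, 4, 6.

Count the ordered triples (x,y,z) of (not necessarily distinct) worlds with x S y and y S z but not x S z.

16

Enumerating: (1,6,1), (1,6,2), (1,6,3), (1,6,4), (2,1,6), (2,3,2), (2,3,6), (2,4,2), (3,2,1), (3,2,4), (3,6,1), (3,6,4), (4,1,6), (4,2,3), (4,2,4), (5,1,6).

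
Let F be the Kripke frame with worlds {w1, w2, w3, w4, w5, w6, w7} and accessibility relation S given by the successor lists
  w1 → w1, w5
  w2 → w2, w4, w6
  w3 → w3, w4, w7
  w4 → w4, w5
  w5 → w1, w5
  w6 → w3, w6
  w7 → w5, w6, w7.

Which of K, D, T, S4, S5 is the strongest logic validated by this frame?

T

Serial (axiom D): yes — every world has a successor (e.g. w1 S w1).
Reflexive (axiom T): yes — every world is S-related to itself.
Transitive (axiom 4): no — w2 S w4 and w4 S w5, but not w2 S w5.
Euclidean (axiom 5): no — w2 S w4 and w2 S w6, but not w4 S w6.
So F validates K, D, T; S4 would additionally require S to be transitive. The strongest is T.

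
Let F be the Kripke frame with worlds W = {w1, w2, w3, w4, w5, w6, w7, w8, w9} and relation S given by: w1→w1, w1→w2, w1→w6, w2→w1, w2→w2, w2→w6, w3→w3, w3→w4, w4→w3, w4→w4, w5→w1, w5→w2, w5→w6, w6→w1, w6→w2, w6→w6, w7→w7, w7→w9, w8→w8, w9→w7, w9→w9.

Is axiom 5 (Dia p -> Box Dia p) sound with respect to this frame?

By correspondence theory, 5 is valid on a frame iff S is Euclidean.
Euclidean: yes — any two successors of a common world are S-related.

Yes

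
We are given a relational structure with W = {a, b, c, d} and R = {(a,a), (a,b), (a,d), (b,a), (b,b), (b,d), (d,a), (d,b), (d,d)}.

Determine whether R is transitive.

Yes

Transitive: yes — every two-step R-path is closed by a direct edge.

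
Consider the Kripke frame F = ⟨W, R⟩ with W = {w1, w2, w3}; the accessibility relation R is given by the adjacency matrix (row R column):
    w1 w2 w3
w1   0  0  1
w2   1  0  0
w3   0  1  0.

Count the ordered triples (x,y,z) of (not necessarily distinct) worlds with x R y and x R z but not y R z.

3

Enumerating: (w1,w3,w3), (w2,w1,w1), (w3,w2,w2).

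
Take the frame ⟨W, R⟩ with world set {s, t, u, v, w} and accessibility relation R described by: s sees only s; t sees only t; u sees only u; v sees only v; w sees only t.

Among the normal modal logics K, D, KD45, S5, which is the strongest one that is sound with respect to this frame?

KD45

Serial (axiom D): yes — every world has a successor (e.g. s R s).
Euclidean (axiom 5): yes — any two successors of a common world are R-related.
Transitive (axiom 4): yes — every two-step R-path is closed by a direct edge.
Reflexive (axiom T): no — w is not related to itself.
So F validates K, D, KD45; S5 would additionally require R to be reflexive. The strongest is KD45.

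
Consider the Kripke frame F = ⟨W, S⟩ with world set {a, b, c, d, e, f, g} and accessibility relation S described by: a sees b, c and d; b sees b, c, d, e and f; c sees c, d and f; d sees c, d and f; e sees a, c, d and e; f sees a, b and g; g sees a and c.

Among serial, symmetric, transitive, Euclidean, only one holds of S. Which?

Serial: yes — every world has a successor (e.g. a S b).
Symmetric: no — a S b but not b S a.
Transitive: no — a S b and b S e, but not a S e.
Euclidean: no — a S c and a S b, but not c S b.
Only serial holds.

serial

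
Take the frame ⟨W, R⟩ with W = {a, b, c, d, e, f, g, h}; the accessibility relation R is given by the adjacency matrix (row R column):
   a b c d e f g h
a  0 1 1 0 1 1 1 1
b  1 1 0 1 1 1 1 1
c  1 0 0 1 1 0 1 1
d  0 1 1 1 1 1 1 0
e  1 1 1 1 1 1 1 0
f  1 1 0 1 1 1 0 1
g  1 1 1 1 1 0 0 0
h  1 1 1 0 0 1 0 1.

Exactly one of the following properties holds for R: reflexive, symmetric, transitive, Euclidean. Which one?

Reflexive: no — a is not related to itself.
Symmetric: yes — every pair in R has its reverse in R.
Transitive: no — a R b and b R d, but not a R d.
Euclidean: no — a R b and a R c, but not b R c.
Only symmetric holds.

symmetric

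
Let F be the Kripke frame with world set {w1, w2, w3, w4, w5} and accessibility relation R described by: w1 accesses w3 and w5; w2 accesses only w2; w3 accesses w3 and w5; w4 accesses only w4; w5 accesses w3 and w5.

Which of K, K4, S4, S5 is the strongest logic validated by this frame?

Transitive (axiom 4): yes — every two-step R-path is closed by a direct edge.
Reflexive (axiom T): no — w1 is not related to itself.
Euclidean (axiom 5): yes — any two successors of a common world are R-related.
So F validates K, K4; S4 would additionally require R to be reflexive. The strongest is K4.

K4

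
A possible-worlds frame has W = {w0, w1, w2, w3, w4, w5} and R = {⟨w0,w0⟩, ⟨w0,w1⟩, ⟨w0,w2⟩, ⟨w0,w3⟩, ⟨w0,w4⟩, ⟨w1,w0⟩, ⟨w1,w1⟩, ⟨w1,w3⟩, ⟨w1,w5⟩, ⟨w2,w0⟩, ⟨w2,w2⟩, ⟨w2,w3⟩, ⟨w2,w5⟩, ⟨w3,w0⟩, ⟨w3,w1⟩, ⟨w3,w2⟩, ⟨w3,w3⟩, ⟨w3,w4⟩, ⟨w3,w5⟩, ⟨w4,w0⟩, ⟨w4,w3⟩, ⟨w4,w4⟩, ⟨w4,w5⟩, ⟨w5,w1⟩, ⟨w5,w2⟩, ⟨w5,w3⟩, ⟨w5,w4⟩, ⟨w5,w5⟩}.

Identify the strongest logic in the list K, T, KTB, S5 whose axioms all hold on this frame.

KTB

Reflexive (axiom T): yes — every world is R-related to itself.
Symmetric (axiom B): yes — every pair in R has its reverse in R.
Euclidean (axiom 5): no — w0 R w1 and w0 R w2, but not w1 R w2.
So F validates K, T, KTB; S5 would additionally require R to be Euclidean. The strongest is KTB.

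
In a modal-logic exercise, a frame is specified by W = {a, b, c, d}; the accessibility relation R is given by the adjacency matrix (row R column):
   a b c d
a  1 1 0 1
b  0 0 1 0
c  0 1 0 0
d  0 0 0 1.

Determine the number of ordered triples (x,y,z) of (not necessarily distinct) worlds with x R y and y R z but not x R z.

3

Enumerating: (a,b,c), (b,c,b), (c,b,c).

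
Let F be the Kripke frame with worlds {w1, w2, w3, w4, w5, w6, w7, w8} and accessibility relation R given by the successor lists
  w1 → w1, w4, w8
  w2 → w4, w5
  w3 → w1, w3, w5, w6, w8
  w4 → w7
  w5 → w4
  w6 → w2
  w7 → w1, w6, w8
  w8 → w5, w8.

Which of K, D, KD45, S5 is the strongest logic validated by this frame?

D

Serial (axiom D): yes — every world has a successor (e.g. w1 R w1).
Euclidean (axiom 5): no — w1 R w4 and w1 R w8, but not w4 R w8.
Transitive (axiom 4): no — w1 R w4 and w4 R w7, but not w1 R w7.
Reflexive (axiom T): no — w2 is not related to itself.
So F validates K, D; KD45 would additionally require R to be Euclidean and transitive. The strongest is D.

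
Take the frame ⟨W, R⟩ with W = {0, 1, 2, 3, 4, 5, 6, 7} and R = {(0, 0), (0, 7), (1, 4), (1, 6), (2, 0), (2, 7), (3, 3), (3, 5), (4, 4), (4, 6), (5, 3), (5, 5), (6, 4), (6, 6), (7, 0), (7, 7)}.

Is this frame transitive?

Transitive: yes — every two-step R-path is closed by a direct edge.

Yes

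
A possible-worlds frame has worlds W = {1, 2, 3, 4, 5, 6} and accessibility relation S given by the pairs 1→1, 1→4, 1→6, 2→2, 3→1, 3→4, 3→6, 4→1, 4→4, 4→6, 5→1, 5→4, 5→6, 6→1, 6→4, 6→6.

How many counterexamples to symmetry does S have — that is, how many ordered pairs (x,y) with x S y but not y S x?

Enumerating: (3,1), (3,4), (3,6), (5,1), (5,4), (5,6).

6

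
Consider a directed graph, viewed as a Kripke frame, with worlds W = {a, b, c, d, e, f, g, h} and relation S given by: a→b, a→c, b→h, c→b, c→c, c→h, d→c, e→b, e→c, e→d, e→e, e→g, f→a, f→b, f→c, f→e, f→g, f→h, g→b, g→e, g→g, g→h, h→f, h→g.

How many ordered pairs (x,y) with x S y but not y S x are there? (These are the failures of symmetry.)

15

Enumerating: (a,b), (a,c), (b,h), (c,b), (c,h), (d,c), (e,b), (e,c), (e,d), (f,a), (f,b), (f,c), (f,e), (f,g), (g,b).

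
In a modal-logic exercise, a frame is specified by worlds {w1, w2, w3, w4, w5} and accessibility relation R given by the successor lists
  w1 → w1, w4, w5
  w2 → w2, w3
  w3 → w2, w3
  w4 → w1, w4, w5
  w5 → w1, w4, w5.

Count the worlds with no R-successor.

R is serial; there are no such worlds.

0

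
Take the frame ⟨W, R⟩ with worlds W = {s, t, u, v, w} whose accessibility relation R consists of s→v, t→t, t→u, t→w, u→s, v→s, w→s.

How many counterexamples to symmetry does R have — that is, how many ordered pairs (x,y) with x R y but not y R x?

4

Enumerating: (t,u), (t,w), (u,s), (w,s).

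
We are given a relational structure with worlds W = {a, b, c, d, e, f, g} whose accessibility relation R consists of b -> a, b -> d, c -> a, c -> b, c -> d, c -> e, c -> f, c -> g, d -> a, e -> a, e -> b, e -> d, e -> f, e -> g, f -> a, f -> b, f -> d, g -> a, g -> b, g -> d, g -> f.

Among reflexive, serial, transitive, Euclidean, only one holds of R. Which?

Reflexive: no — a is not related to itself.
Serial: no — a has no R-successor.
Transitive: yes — every two-step R-path is closed by a direct edge.
Euclidean: no — b R a and b R d, but not a R d.
Only transitive holds.

transitive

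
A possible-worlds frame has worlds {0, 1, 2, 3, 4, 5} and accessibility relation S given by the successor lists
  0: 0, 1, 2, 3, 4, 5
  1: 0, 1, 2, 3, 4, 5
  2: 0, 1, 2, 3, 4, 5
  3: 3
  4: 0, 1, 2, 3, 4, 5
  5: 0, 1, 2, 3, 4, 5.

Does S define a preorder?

Yes

Reflexive: yes — every world is S-related to itself.
Transitive: yes — every two-step S-path is closed by a direct edge.
So S is a preorder.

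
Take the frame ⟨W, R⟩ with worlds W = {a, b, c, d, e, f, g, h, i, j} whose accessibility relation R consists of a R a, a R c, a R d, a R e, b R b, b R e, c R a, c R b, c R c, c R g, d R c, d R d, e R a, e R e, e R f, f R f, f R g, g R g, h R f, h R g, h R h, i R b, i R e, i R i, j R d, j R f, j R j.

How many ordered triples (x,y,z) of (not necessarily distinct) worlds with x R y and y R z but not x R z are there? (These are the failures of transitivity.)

Enumerating: (a,c,b), (a,c,g), (a,e,f), (b,e,a), (b,e,f), (c,a,d), (c,a,e), (c,b,e), (d,c,a), (d,c,b), (d,c,g), (e,a,c), (e,a,d), (e,f,g), (i,e,a), (i,e,f), (j,d,c), (j,f,g).

18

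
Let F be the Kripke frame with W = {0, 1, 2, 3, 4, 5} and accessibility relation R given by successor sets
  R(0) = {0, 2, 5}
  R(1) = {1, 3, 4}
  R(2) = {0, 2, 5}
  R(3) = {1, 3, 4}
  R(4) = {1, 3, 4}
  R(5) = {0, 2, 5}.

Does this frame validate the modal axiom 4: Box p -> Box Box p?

The schema 4 characterises exactly the transitive frames.
Transitive: yes — every two-step R-path is closed by a direct edge.

Yes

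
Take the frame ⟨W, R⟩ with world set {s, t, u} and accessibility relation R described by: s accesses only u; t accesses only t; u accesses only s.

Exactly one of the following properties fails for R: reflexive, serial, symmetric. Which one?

Reflexive: no — s is not related to itself.
Serial: yes — every world has a successor (e.g. s R u).
Symmetric: yes — every pair in R has its reverse in R.
Only reflexive fails.

reflexive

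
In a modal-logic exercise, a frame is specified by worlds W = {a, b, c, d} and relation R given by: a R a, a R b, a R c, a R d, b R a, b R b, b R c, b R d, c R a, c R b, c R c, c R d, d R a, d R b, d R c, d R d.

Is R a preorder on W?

Yes

Reflexive: yes — every world is R-related to itself.
Transitive: yes — every two-step R-path is closed by a direct edge.
So R is a preorder.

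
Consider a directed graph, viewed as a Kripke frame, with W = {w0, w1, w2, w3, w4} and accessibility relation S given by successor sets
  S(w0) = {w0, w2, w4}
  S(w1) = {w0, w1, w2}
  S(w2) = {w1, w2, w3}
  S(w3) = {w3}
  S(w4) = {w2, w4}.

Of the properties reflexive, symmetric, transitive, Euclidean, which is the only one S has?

reflexive

Reflexive: yes — every world is S-related to itself.
Symmetric: no — w0 S w2 but not w2 S w0.
Transitive: no — w0 S w2 and w2 S w1, but not w0 S w1.
Euclidean: no — w0 S w2 and w0 S w4, but not w2 S w4.
Only reflexive holds.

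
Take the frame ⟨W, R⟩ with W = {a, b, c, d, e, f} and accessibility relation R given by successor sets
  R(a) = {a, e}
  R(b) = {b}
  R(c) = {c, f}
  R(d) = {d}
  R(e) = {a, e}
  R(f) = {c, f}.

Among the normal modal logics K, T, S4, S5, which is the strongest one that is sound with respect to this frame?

Reflexive (axiom T): yes — every world is R-related to itself.
Transitive (axiom 4): yes — every two-step R-path is closed by a direct edge.
Euclidean (axiom 5): yes — any two successors of a common world are R-related.
So F validates K, T, S4, S5. The strongest is S5.

S5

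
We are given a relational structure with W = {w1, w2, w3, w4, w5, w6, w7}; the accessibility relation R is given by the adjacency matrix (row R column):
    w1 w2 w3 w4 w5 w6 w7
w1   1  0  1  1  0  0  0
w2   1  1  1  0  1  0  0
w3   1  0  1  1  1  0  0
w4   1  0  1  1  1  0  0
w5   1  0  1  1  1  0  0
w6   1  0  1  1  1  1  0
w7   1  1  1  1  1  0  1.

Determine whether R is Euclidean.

No

Euclidean: no — w2 R w1 and w2 R w5, but not w1 R w5.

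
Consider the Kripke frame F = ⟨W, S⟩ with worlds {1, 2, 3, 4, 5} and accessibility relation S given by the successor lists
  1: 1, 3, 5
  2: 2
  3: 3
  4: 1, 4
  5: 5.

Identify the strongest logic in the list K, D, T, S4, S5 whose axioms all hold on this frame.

Serial (axiom D): yes — every world has a successor (e.g. 1 S 1).
Reflexive (axiom T): yes — every world is S-related to itself.
Transitive (axiom 4): no — 4 S 1 and 1 S 3, but not 4 S 3.
Euclidean (axiom 5): no — 1 S 3 and 1 S 5, but not 3 S 5.
So F validates K, D, T; S4 would additionally require S to be transitive. The strongest is T.

T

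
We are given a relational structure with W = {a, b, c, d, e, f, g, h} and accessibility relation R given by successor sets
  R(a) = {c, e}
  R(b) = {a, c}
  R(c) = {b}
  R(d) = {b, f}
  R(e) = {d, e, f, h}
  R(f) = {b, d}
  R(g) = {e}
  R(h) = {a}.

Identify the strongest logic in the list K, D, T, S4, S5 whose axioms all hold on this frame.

Serial (axiom D): yes — every world has a successor (e.g. a R c).
Reflexive (axiom T): no — a is not related to itself.
Transitive (axiom 4): no — a R c and c R b, but not a R b.
Euclidean (axiom 5): no — a R c and a R e, but not c R e.
So F validates K, D; T would additionally require R to be reflexive. The strongest is D.

D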